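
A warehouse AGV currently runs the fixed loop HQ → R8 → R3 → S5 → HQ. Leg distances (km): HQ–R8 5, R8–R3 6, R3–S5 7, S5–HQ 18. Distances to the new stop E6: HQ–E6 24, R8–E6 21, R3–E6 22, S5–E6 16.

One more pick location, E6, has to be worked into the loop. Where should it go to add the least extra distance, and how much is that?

Insertion cost between consecutive stops i–j is d(i,E6) + d(E6,j) − d(i,j):
  between HQ and R8: 24 + 21 − 5 = 40
  between R8 and R3: 21 + 22 − 6 = 37
  between R3 and S5: 22 + 16 − 7 = 31
  between S5 and HQ: 16 + 24 − 18 = 22
Cheapest insertion is between S5 and HQ, adding 22.
New total = 36 + 22 = 58.

Adding 22 km by placing E6 on the S5–HQ leg.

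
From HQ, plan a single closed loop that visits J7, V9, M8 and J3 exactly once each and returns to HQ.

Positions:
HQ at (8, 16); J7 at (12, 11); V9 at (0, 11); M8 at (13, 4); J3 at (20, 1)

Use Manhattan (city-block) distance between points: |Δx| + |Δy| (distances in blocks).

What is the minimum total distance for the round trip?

There are 12 distinct closed tours to check (reversals are equivalent).
HQ→J7→V9→M8→J3→HQ: 9+12+20+10+27 = 78
HQ→J7→V9→J3→M8→HQ: 9+12+30+10+17 = 78
HQ→J7→M8→V9→J3→HQ: 9+8+20+30+27 = 94
HQ→J7→M8→J3→V9→HQ: 9+8+10+30+13 = 70
HQ→J7→J3→V9→M8→HQ: 9+18+30+20+17 = 94
HQ→J7→J3→M8→V9→HQ: 9+18+10+20+13 = 70
HQ→V9→J7→M8→J3→HQ: 13+12+8+10+27 = 70
HQ→V9→J7→J3→M8→HQ: 13+12+18+10+17 = 70
HQ→V9→M8→J7→J3→HQ: 13+20+8+18+27 = 86
HQ→V9→J3→J7→M8→HQ: 13+30+18+8+17 = 86
HQ→M8→J7→V9→J3→HQ: 17+8+12+30+27 = 94
HQ→M8→V9→J7→J3→HQ: 17+20+12+18+27 = 94
The minimum is 70.
One optimal route: HQ → J7 → M8 → J3 → V9 → HQ (or its reverse).

Shortest round trip = 70 blocks.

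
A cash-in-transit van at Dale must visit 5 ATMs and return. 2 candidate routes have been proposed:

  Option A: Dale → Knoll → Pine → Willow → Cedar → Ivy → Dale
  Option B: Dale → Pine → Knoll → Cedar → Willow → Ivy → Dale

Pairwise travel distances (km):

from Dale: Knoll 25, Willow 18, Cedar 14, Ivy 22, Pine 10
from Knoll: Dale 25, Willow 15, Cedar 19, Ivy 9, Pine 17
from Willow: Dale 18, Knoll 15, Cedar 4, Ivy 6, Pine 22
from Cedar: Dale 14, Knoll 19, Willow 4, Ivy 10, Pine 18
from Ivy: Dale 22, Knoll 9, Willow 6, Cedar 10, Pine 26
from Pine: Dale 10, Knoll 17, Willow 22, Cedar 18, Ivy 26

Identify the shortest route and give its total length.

Option A: 25 + 17 + 22 + 4 + 10 + 22 = 100
Option B: 10 + 17 + 19 + 4 + 6 + 22 = 78

Shortest is Option B, total 78 km.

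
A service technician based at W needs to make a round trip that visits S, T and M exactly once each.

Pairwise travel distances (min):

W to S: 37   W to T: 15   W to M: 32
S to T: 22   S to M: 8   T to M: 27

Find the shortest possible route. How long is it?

There are 3 distinct closed tours to check (reversals are equivalent).
W-S-T-M-W: 37+22+27+32 = 118
W-S-M-T-W: 37+8+27+15 = 87
W-T-S-M-W: 15+22+8+32 = 77
The minimum is 77.
One optimal route: W → T → S → M → W (or its reverse).

Shortest round trip = 77 min.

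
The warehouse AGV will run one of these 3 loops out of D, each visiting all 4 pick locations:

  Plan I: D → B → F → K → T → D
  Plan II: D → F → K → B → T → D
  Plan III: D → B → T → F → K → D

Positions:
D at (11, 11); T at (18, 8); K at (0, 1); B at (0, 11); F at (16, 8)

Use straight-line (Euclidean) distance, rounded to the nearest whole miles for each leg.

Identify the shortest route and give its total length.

Plan I: 11 + 16 + 17 + 19 + 8 = 71
Plan II: 6 + 17 + 10 + 18 + 8 = 59
Plan III: 11 + 18 + 2 + 17 + 15 = 63

Shortest is Plan II, total 59 miles.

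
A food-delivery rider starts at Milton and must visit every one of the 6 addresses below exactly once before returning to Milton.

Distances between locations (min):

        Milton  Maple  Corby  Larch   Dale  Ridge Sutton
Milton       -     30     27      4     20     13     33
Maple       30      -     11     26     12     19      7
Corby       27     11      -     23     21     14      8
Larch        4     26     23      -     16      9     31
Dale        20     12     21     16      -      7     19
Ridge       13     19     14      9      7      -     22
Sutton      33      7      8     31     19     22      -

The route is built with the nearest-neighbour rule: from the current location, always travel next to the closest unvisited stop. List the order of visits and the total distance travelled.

Milton → [Larch:4 / Ridge:13 / Dale:20 / Corby:27 / Maple:30 / Sutton:33] → Larch (4)
Larch → [Ridge:9 / Dale:16 / Corby:23 / Maple:26 / Sutton:31] → Ridge (9)
Ridge → [Dale:7 / Corby:14 / Maple:19 / Sutton:22] → Dale (7)
Dale → [Maple:12 / Sutton:19 / Corby:21] → Maple (12)
Maple → [Sutton:7 / Corby:11] → Sutton (7)
Sutton → [Corby:8] → Corby (8)
Return Corby→Milton: 27.
Total = 4 + 9 + 7 + 12 + 7 + 8 + 27 = 74.

74 min along Milton → Larch → Ridge → Dale → Maple → Sutton → Corby → Milton.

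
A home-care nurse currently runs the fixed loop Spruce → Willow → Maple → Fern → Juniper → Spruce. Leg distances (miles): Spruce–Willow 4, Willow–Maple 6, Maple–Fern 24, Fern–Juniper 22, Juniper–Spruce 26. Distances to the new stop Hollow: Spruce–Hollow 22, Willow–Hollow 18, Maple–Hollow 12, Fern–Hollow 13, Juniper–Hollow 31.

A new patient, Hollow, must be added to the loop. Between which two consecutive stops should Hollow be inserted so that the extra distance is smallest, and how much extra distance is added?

Minimum extra distance: 1 miles, inserting Hollow between Maple and Fern.

Insertion cost between consecutive stops i–j is d(i,Hollow) + d(Hollow,j) − d(i,j):
  between Spruce and Willow: 22 + 18 − 4 = 36
  between Willow and Maple: 18 + 12 − 6 = 24
  between Maple and Fern: 12 + 13 − 24 = 1
  between Fern and Juniper: 13 + 31 − 22 = 22
  between Juniper and Spruce: 31 + 22 − 26 = 27
Cheapest insertion is between Maple and Fern, adding 1.
New total = 82 + 1 = 83.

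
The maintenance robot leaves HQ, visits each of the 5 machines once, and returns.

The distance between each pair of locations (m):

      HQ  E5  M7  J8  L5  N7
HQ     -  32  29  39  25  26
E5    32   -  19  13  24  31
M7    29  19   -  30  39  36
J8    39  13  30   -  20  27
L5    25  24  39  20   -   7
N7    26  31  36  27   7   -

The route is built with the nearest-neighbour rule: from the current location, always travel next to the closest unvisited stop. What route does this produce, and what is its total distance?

Total distance 120 m via the nearest-neighbour route HQ → L5 → N7 → J8 → E5 → M7 → HQ.

From HQ: distances to unvisited — L5=25, N7=26, M7=29, E5=32, J8=39. Nearest is L5 (25).
From L5: distances to unvisited — N7=7, J8=20, E5=24, M7=39. Nearest is N7 (7).
From N7: distances to unvisited — J8=27, E5=31, M7=36. Nearest is J8 (27).
From J8: distances to unvisited — E5=13, M7=30. Nearest is E5 (13).
From E5: distances to unvisited — M7=19. Nearest is M7 (19).
Return M7→HQ: 29.
Total = 25 + 7 + 27 + 13 + 19 + 29 = 120.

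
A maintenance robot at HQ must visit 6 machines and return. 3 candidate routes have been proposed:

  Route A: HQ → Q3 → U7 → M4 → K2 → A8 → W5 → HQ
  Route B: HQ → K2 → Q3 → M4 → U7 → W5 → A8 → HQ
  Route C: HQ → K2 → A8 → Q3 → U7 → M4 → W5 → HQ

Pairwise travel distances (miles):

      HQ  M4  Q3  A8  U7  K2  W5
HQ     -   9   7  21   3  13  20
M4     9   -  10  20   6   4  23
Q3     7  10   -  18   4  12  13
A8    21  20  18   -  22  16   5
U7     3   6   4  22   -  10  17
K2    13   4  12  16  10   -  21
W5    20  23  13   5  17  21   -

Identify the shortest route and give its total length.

Shortest is Route A, total 62 miles.

Route A: 7 + 4 + 6 + 4 + 16 + 5 + 20 = 62
Route B: 13 + 12 + 10 + 6 + 17 + 5 + 21 = 84
Route C: 13 + 16 + 18 + 4 + 6 + 23 + 20 = 100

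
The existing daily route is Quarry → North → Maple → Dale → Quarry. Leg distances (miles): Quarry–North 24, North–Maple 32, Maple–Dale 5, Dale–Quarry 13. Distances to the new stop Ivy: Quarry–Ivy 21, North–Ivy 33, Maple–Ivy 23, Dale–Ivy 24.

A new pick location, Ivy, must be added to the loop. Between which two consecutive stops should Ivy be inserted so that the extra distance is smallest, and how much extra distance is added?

Adding 24 miles by placing Ivy on the North–Maple leg.

Insertion cost between consecutive stops i–j is d(i,Ivy) + d(Ivy,j) − d(i,j):
  between Quarry and North: 21 + 33 − 24 = 30
  between North and Maple: 33 + 23 − 32 = 24
  between Maple and Dale: 23 + 24 − 5 = 42
  between Dale and Quarry: 24 + 21 − 13 = 32
Cheapest insertion is between North and Maple, adding 24.
New total = 74 + 24 = 98.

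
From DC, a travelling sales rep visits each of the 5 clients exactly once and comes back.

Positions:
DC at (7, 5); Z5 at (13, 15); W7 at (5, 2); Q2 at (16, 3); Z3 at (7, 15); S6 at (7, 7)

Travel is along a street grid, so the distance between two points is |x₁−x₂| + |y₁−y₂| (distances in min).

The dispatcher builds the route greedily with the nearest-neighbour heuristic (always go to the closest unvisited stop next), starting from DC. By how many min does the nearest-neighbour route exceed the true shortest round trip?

Excess over optimum: 4 min.

DC: S6=2, W7=5, Z3=10, Q2=11, Z5=16 ⇒ S6
S6: W7=7, Z3=8, Q2=13, Z5=14 ⇒ W7
W7: Q2=12, Z3=15, Z5=21 ⇒ Q2
Q2: Z5=15, Z3=21 ⇒ Z5
Z5: Z3=6 ⇒ Z3
NN route DC → S6 → W7 → Q2 → Z5 → Z3 → DC costs 52.
Optimal: DC → W7 → Q2 → Z5 → Z3 → S6 → DC costs 48 (by enumerating all 60 distinct tours).
Excess = 52 − 48 = 4.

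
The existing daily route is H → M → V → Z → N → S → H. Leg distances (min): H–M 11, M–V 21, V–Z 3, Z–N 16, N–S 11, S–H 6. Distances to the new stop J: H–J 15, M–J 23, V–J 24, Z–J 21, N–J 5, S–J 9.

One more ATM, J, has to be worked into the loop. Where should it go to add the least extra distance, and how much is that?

Insertion cost between consecutive stops i–j is d(i,J) + d(J,j) − d(i,j):
  between H and M: 15 + 23 − 11 = 27
  between M and V: 23 + 24 − 21 = 26
  between V and Z: 24 + 21 − 3 = 42
  between Z and N: 21 + 5 − 16 = 10
  between N and S: 5 + 9 − 11 = 3
  between S and H: 9 + 15 − 6 = 18
Cheapest insertion is between N and S, adding 3.
New total = 68 + 3 = 71.

Adding 3 min by placing J on the N–S leg.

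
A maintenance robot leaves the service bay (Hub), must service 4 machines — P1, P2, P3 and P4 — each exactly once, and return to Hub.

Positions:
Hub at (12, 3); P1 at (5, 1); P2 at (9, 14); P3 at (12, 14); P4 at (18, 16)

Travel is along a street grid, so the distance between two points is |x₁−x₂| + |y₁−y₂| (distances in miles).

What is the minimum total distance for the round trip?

Hub→P1→P2→P3→P4→Hub: 9+17+3+8+19 = 56
Hub→P1→P2→P4→P3→Hub: 9+17+11+8+11 = 56
Hub→P1→P3→P2→P4→Hub: 9+20+3+11+19 = 62
Hub→P1→P3→P4→P2→Hub: 9+20+8+11+14 = 62
Hub→P1→P4→P2→P3→Hub: 9+28+11+3+11 = 62
Hub→P1→P4→P3→P2→Hub: 9+28+8+3+14 = 62
Hub→P2→P1→P3→P4→Hub: 14+17+20+8+19 = 78
Hub→P2→P1→P4→P3→Hub: 14+17+28+8+11 = 78
Hub→P2→P3→P1→P4→Hub: 14+3+20+28+19 = 84
Hub→P2→P4→P1→P3→Hub: 14+11+28+20+11 = 84
Hub→P3→P1→P2→P4→Hub: 11+20+17+11+19 = 78
Hub→P3→P2→P1→P4→Hub: 11+3+17+28+19 = 78
The minimum is 56.
One optimal route: Hub → P1 → P2 → P3 → P4 → Hub (or its reverse).

Shortest round trip = 56 miles.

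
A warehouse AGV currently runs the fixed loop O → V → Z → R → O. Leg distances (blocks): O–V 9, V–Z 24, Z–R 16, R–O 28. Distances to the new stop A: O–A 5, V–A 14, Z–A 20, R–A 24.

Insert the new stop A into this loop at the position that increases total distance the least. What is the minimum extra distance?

+1 blocks — insert A between R and O.

Insertion cost between consecutive stops i–j is d(i,A) + d(A,j) − d(i,j):
  between O and V: 5 + 14 − 9 = 10
  between V and Z: 14 + 20 − 24 = 10
  between Z and R: 20 + 24 − 16 = 28
  between R and O: 24 + 5 − 28 = 1
Cheapest insertion is between R and O, adding 1.
New total = 77 + 1 = 78.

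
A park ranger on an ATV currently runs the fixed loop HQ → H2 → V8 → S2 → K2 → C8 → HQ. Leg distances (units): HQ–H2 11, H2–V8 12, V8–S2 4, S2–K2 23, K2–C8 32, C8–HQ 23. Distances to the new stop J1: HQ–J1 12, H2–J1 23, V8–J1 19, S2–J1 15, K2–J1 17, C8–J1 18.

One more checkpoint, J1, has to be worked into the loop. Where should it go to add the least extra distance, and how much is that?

Insertion cost between consecutive stops i–j is d(i,J1) + d(J1,j) − d(i,j):
  between HQ and H2: 12 + 23 − 11 = 24
  between H2 and V8: 23 + 19 − 12 = 30
  between V8 and S2: 19 + 15 − 4 = 30
  between S2 and K2: 15 + 17 − 23 = 9
  between K2 and C8: 17 + 18 − 32 = 3
  between C8 and HQ: 18 + 12 − 23 = 7
Cheapest insertion is between K2 and C8, adding 3.
New total = 105 + 3 = 108.

+3 — insert J1 between K2 and C8.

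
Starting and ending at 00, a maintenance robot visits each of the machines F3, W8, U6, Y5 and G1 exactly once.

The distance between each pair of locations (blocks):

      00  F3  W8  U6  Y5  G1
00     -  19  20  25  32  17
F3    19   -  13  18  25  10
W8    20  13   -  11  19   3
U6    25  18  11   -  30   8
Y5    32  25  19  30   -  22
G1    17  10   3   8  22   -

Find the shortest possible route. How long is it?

99 blocks — the shortest possible round trip.

With 5 stops there are 5!/2 = 60 distinct round trips (a route and its reverse cost the same).
00-F3-W8-U6-Y5-G1-00: 19+13+11+30+22+17 = 112
00-F3-W8-U6-G1-Y5-00: 19+13+11+8+22+32 = 105
00-F3-W8-Y5-U6-G1-00: 19+13+19+30+8+17 = 106
00-F3-W8-Y5-G1-U6-00: 19+13+19+22+8+25 = 106
00-F3-W8-G1-U6-Y5-00: 19+13+3+8+30+32 = 105
00-F3-W8-G1-Y5-U6-00: 19+13+3+22+30+25 = 112
00-F3-U6-W8-Y5-G1-00: 19+18+11+19+22+17 = 106
00-F3-U6-W8-G1-Y5-00: 19+18+11+3+22+32 = 105
00-F3-U6-Y5-W8-G1-00: 19+18+30+19+3+17 = 106
00-F3-U6-Y5-G1-W8-00: 19+18+30+22+3+20 = 112
00-F3-U6-G1-W8-Y5-00: 19+18+8+3+19+32 = 99
00-F3-U6-G1-Y5-W8-00: 19+18+8+22+19+20 = 106
00-F3-Y5-W8-U6-G1-00: 19+25+19+11+8+17 = 99
00-F3-Y5-W8-G1-U6-00: 19+25+19+3+8+25 = 99
… (46 more)
The minimum is 99.
One optimal route: 00 → F3 → U6 → G1 → W8 → Y5 → 00 (or its reverse).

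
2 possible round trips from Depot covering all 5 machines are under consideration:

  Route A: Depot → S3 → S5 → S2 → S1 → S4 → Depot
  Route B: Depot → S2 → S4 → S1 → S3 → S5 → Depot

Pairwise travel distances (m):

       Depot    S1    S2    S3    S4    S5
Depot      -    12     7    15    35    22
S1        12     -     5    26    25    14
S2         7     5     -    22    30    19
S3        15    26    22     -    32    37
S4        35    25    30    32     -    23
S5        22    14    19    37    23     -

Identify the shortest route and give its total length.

Route A: 15 + 37 + 19 + 5 + 25 + 35 = 136
Route B: 7 + 30 + 25 + 26 + 37 + 22 = 147

136 m — Route A is the shortest.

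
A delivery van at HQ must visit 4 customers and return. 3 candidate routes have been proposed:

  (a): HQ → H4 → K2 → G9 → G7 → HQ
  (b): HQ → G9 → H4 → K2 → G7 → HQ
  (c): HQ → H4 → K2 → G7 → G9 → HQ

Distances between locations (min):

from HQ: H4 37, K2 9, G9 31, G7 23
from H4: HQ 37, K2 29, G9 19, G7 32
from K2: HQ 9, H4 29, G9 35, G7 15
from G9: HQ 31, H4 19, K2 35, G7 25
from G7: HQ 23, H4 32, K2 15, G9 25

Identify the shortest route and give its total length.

117 min — (b) is the shortest.

(a): 37 + 29 + 35 + 25 + 23 = 149
(b): 31 + 19 + 29 + 15 + 23 = 117
(c): 37 + 29 + 15 + 25 + 31 = 137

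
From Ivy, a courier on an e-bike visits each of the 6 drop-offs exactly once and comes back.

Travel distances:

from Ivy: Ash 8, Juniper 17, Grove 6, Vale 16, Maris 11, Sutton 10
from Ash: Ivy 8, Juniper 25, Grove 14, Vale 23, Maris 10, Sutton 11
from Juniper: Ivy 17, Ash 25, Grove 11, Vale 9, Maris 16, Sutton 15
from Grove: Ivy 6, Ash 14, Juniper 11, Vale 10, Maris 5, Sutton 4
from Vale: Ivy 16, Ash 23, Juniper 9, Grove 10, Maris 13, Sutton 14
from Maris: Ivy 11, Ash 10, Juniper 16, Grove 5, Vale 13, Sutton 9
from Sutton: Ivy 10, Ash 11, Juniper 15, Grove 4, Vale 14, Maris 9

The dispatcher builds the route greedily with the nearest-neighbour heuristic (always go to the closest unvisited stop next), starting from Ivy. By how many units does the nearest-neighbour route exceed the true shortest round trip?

From Ivy: Grove=6, Ash=8, Sutton=10, Maris=11, Vale=16, Juniper=17 → choose Grove (6).
From Grove: Sutton=4, Maris=5, Vale=10, Juniper=11, Ash=14 → choose Sutton (4).
From Sutton: Maris=9, Ash=11, Vale=14, Juniper=15 → choose Maris (9).
From Maris: Ash=10, Vale=13, Juniper=16 → choose Ash (10).
From Ash: Vale=23, Juniper=25 → choose Vale (23).
From Vale: Juniper=9 → choose Juniper (9).
NN route Ivy → Grove → Sutton → Maris → Ash → Vale → Juniper → Ivy costs 78.
Optimal: Ivy → Ash → Maris → Vale → Juniper → Grove → Sutton → Ivy costs 65 (by enumerating all 360 distinct tours).
Excess = 78 − 65 = 13.

The nearest-neighbour route is 13 longer than optimal.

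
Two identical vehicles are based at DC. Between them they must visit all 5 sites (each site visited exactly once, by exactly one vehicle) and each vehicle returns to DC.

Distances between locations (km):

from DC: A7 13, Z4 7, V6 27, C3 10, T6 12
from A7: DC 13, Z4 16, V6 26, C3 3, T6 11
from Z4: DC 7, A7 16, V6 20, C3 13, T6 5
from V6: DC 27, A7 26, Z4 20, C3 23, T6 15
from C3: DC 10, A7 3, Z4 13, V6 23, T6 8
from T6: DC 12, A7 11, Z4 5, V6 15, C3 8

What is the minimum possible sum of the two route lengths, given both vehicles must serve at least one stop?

80 km — the smallest possible combined total.

Check every non-empty split of the stops between the two vehicles; for each half take its own optimal tour:
  {A7} + {Z4, V6, C3, T6}: 26 + 60 = 86
  {Z4} + {A7, V6, C3, T6}: 14 + 66 = 80
  {A7, Z4} + {V6, C3, T6}: 36 + 60 = 96
  {V6} + {A7, Z4, C3, T6}: 54 + 36 = 90
  {A7, V6} + {Z4, C3, T6}: 66 + 30 = 96
  {Z4, V6} + {A7, C3, T6}: 54 + 36 = 90
  … (15 splits in total)
Best: vehicle 1 DC → Z4 → DC = 14; vehicle 2 DC → A7 → C3 → V6 → T6 → DC = 66; combined 80.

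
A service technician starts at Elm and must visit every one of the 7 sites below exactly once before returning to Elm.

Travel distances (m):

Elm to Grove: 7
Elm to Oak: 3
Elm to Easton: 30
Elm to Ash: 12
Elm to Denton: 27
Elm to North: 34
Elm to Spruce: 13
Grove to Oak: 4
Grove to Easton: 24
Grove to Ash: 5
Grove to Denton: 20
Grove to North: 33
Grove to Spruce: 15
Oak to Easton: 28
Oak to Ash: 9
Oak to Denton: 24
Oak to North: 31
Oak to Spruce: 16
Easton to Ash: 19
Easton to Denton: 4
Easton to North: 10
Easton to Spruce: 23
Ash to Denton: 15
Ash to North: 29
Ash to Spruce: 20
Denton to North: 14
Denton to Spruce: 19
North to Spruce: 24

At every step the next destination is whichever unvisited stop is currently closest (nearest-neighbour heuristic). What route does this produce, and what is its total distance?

Total distance 78 m via the nearest-neighbour route Elm → Oak → Grove → Ash → Denton → Easton → North → Spruce → Elm.

At Elm the remaining stops are Oak 3, Grove 7, Ash 12, Spruce 13, Denton 27, Easton 30, North 34; go to Oak.
At Oak the remaining stops are Grove 4, Ash 9, Spruce 16, Denton 24, Easton 28, North 31; go to Grove.
At Grove the remaining stops are Ash 5, Spruce 15, Denton 20, Easton 24, North 33; go to Ash.
At Ash the remaining stops are Denton 15, Easton 19, Spruce 20, North 29; go to Denton.
At Denton the remaining stops are Easton 4, North 14, Spruce 19; go to Easton.
At Easton the remaining stops are North 10, Spruce 23; go to North.
At North the remaining stops are Spruce 24; go to Spruce.
Return Spruce→Elm: 13.
Total = 3 + 4 + 5 + 15 + 4 + 10 + 24 + 13 = 78.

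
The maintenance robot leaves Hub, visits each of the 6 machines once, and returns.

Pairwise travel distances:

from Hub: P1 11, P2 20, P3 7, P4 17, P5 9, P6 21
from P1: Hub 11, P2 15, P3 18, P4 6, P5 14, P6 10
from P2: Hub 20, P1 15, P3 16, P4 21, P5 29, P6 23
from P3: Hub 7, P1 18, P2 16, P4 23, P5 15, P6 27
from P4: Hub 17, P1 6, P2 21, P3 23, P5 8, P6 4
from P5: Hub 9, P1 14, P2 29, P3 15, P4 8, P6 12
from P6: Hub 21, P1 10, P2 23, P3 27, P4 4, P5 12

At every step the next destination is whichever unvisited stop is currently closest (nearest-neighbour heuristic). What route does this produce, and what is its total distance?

Hub → [P3:7 / P5:9 / P1:11 / P4:17 / P2:20 / P6:21] → P3 (7)
P3 → [P5:15 / P2:16 / P1:18 / P4:23 / P6:27] → P5 (15)
P5 → [P4:8 / P6:12 / P1:14 / P2:29] → P4 (8)
P4 → [P6:4 / P1:6 / P2:21] → P6 (4)
P6 → [P1:10 / P2:23] → P1 (10)
P1 → [P2:15] → P2 (15)
Return P2→Hub: 20.
Total = 7 + 15 + 8 + 4 + 10 + 15 + 20 = 79.

Total distance 79 via the nearest-neighbour route Hub → P3 → P5 → P4 → P6 → P1 → P2 → Hub.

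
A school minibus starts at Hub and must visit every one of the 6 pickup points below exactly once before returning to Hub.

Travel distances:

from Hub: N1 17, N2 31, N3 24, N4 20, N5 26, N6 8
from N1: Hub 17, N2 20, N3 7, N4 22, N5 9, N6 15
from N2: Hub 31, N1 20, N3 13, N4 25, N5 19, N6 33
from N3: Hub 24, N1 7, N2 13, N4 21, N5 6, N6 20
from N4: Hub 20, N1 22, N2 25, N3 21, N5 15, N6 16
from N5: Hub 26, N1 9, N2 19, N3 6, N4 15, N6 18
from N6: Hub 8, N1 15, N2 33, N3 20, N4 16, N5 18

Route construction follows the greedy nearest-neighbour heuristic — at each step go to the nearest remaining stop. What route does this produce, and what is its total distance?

107 along Hub → N6 → N1 → N3 → N5 → N4 → N2 → Hub.

At Hub the remaining stops are N6 8, N1 17, N4 20, N3 24, N5 26, N2 31; go to N6.
At N6 the remaining stops are N1 15, N4 16, N5 18, N3 20, N2 33; go to N1.
At N1 the remaining stops are N3 7, N5 9, N2 20, N4 22; go to N3.
At N3 the remaining stops are N5 6, N2 13, N4 21; go to N5.
At N5 the remaining stops are N4 15, N2 19; go to N4.
At N4 the remaining stops are N2 25; go to N2.
Return N2→Hub: 31.
Total = 8 + 15 + 7 + 6 + 15 + 25 + 31 = 107.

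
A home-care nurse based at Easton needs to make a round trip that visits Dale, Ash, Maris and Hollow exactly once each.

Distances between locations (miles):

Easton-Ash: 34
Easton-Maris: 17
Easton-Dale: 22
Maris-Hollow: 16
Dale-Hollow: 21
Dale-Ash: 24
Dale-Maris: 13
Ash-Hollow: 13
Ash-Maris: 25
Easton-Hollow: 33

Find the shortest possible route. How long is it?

With 4 stops there are 4!/2 = 12 distinct round trips (a route and its reverse cost the same).
Easton → Dale → Ash → Maris → Hollow → Easton: 22+24+25+16+33 = 120
Easton → Dale → Ash → Hollow → Maris → Easton: 22+24+13+16+17 = 92
Easton → Dale → Maris → Ash → Hollow → Easton: 22+13+25+13+33 = 106
Easton → Dale → Maris → Hollow → Ash → Easton: 22+13+16+13+34 = 98
Easton → Dale → Hollow → Ash → Maris → Easton: 22+21+13+25+17 = 98
Easton → Dale → Hollow → Maris → Ash → Easton: 22+21+16+25+34 = 118
Easton → Ash → Dale → Maris → Hollow → Easton: 34+24+13+16+33 = 120
Easton → Ash → Dale → Hollow → Maris → Easton: 34+24+21+16+17 = 112
Easton → Ash → Maris → Dale → Hollow → Easton: 34+25+13+21+33 = 126
Easton → Ash → Hollow → Dale → Maris → Easton: 34+13+21+13+17 = 98
Easton → Maris → Dale → Ash → Hollow → Easton: 17+13+24+13+33 = 100
Easton → Maris → Ash → Dale → Hollow → Easton: 17+25+24+21+33 = 120
The minimum is 92.
One optimal route: Easton → Dale → Ash → Hollow → Maris → Easton (or its reverse).

Minimum total distance: 92 miles.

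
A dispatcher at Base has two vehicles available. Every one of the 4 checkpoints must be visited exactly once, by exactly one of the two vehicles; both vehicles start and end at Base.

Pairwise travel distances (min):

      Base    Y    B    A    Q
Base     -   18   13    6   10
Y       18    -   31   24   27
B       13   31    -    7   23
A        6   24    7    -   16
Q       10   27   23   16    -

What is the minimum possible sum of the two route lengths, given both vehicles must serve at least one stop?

Try each way of splitting the stops between the two vehicles (each non-empty) and, for each split, find the best tour for each vehicle:
  {Y} + {B, A, Q}: 36 + 46 = 82
  {B} + {Y, A, Q}: 26 + 67 = 93
  {Y, B} + {A, Q}: 62 + 32 = 94
  {A} + {Y, B, Q}: 12 + 81 = 93
  {Y, A} + {B, Q}: 48 + 46 = 94
  {B, A} + {Y, Q}: 26 + 55 = 81
  … (7 splits in total)
Best: vehicle 1 Base → B → A → Base = 26; vehicle 2 Base → Y → Q → Base = 55; combined 81.

Minimum combined distance: 81 min.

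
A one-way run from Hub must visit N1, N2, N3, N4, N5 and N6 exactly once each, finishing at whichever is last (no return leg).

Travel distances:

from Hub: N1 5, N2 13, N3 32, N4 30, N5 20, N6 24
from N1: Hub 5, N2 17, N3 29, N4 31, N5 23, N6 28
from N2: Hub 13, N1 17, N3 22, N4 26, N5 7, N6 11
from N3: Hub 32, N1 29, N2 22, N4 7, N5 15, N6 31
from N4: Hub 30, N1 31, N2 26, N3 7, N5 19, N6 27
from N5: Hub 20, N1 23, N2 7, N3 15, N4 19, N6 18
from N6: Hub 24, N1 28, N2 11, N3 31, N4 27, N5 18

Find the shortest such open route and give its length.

Shortest open route: 73.

There are 6! = 720 possible orderings.
Hub - N1 - N2 - N3 - N4 - N5 - N6: 5+17+22+7+19+18 = 88
Hub - N1 - N2 - N3 - N4 - N6 - N5: 5+17+22+7+27+18 = 96
Hub - N1 - N2 - N3 - N5 - N4 - N6: 5+17+22+15+19+27 = 105
Hub - N1 - N2 - N3 - N5 - N6 - N4: 5+17+22+15+18+27 = 104
Hub - N1 - N2 - N3 - N6 - N4 - N5: 5+17+22+31+27+19 = 121
Hub - N1 - N2 - N3 - N6 - N5 - N4: 5+17+22+31+18+19 = 112
Hub - N1 - N2 - N4 - N3 - N5 - N6: 5+17+26+7+15+18 = 88
Hub - N1 - N2 - N4 - N3 - N6 - N5: 5+17+26+7+31+18 = 104
… (712 more)
Hub - N1 - N2 - N6 - N5 - N3 - N4: 5+17+11+18+15+7 = 73  ← best
The minimum is 73.
One shortest path: Hub → N1 → N2 → N6 → N5 → N3 → N4.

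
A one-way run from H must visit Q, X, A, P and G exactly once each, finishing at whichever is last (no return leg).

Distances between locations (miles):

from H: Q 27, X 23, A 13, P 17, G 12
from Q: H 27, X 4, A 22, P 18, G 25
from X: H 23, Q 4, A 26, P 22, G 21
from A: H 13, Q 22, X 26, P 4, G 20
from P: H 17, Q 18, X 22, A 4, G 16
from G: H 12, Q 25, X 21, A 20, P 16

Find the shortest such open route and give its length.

There are 5! = 120 possible orderings.
H→Q→X→A→P→G: 27+4+26+4+16 = 77
H→Q→X→A→G→P: 27+4+26+20+16 = 93
H→Q→X→P→A→G: 27+4+22+4+20 = 77
H→Q→X→P→G→A: 27+4+22+16+20 = 89
H→Q→X→G→A→P: 27+4+21+20+4 = 76
H→Q→X→G→P→A: 27+4+21+16+4 = 72
H→Q→A→X→P→G: 27+22+26+22+16 = 113
H→Q→A→X→G→P: 27+22+26+21+16 = 112
H→Q→A→P→X→G: 27+22+4+22+21 = 96
H→Q→A→P→G→X: 27+22+4+16+21 = 90
H→Q→A→G→X→P: 27+22+20+21+22 = 112
H→Q→A→G→P→X: 27+22+20+16+22 = 107
H→Q→P→X→A→G: 27+18+22+26+20 = 113
H→Q→P→X→G→A: 27+18+22+21+20 = 108
… (106 more)
H→A→P→G→X→Q: 13+4+16+21+4 = 58  ← best
The minimum is 58.
One shortest path: H → A → P → G → X → Q.

58 miles — the minimum one-way total.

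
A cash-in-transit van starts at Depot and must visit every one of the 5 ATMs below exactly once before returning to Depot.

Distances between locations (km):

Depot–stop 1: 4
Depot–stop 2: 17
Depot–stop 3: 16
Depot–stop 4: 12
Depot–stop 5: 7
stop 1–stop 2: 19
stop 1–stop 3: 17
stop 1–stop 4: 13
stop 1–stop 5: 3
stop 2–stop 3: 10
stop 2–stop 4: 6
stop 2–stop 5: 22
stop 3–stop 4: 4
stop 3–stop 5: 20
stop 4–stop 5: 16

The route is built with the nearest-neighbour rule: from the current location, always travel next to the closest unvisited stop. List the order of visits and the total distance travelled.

At Depot the remaining stops are stop 1 4, stop 5 7, stop 4 12, stop 3 16, stop 2 17; go to stop 1.
At stop 1 the remaining stops are stop 5 3, stop 4 13, stop 3 17, stop 2 19; go to stop 5.
At stop 5 the remaining stops are stop 4 16, stop 3 20, stop 2 22; go to stop 4.
At stop 4 the remaining stops are stop 3 4, stop 2 6; go to stop 3.
At stop 3 the remaining stops are stop 2 10; go to stop 2.
Return stop 2→Depot: 17.
Total = 4 + 3 + 16 + 4 + 10 + 17 = 54.

Nearest-neighbour total = 54 km; route Depot → stop 1 → stop 5 → stop 4 → stop 3 → stop 2 → Depot.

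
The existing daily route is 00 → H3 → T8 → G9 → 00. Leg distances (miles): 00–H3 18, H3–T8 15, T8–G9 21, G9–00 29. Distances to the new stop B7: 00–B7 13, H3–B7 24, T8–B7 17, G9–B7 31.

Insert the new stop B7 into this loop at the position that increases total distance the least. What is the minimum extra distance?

+15 miles — insert B7 between G9 and 00.

Insertion cost between consecutive stops i–j is d(i,B7) + d(B7,j) − d(i,j):
  between 00 and H3: 13 + 24 − 18 = 19
  between H3 and T8: 24 + 17 − 15 = 26
  between T8 and G9: 17 + 31 − 21 = 27
  between G9 and 00: 31 + 13 − 29 = 15
Cheapest insertion is between G9 and 00, adding 15.
New total = 83 + 15 = 98.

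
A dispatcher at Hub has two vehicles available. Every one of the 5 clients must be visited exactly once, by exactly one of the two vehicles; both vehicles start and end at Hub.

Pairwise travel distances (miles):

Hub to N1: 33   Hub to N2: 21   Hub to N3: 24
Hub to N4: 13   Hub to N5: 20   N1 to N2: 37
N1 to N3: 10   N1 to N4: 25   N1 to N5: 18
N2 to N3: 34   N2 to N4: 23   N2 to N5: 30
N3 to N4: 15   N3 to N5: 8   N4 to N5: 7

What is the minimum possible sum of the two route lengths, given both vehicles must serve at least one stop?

Minimum combined distance: 113 miles.

Check every non-empty split of the stops between the two vehicles; for each half take its own optimal tour:
  {N1} + {N2, N3, N4, N5}: 66 + 83 = 149
  {N2} + {N1, N3, N4, N5}: 42 + 71 = 113
  {N1, N2} + {N3, N4, N5}: 91 + 52 = 143
  {N3} + {N1, N2, N4, N5}: 48 + 96 = 144
  {N1, N3} + {N2, N4, N5}: 67 + 71 = 138
  {N2, N3} + {N1, N4, N5}: 79 + 71 = 150
  … (15 splits in total)
Best: vehicle 1 Hub → N2 → Hub = 42; vehicle 2 Hub → N1 → N3 → N5 → N4 → Hub = 71; combined 113.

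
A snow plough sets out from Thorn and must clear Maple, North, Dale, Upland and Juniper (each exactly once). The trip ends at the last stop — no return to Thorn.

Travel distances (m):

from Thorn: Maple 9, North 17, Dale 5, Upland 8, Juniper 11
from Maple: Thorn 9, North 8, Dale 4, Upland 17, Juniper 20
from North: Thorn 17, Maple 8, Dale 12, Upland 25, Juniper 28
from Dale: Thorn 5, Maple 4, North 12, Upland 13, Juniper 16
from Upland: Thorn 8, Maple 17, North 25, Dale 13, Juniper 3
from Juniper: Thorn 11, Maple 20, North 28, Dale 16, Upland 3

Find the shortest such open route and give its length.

There are 5! = 120 possible orderings.
Thorn → Maple → North → Dale → Upland → Juniper: 9+8+12+13+3 = 45
Thorn → Maple → North → Dale → Juniper → Upland: 9+8+12+16+3 = 48
Thorn → Maple → North → Upland → Dale → Juniper: 9+8+25+13+16 = 71
Thorn → Maple → North → Upland → Juniper → Dale: 9+8+25+3+16 = 61
Thorn → Maple → North → Juniper → Dale → Upland: 9+8+28+16+13 = 74
Thorn → Maple → North → Juniper → Upland → Dale: 9+8+28+3+13 = 61
Thorn → Maple → Dale → North → Upland → Juniper: 9+4+12+25+3 = 53
Thorn → Maple → Dale → North → Juniper → Upland: 9+4+12+28+3 = 56
Thorn → Maple → Dale → Upland → North → Juniper: 9+4+13+25+28 = 79
Thorn → Maple → Dale → Upland → Juniper → North: 9+4+13+3+28 = 57
Thorn → Maple → Dale → Juniper → North → Upland: 9+4+16+28+25 = 82
Thorn → Maple → Dale → Juniper → Upland → North: 9+4+16+3+25 = 57
Thorn → Maple → Upland → North → Dale → Juniper: 9+17+25+12+16 = 79
Thorn → Maple → Upland → North → Juniper → Dale: 9+17+25+28+16 = 95
… (106 more)
Thorn → Upland → Juniper → Dale → Maple → North: 8+3+16+4+8 = 39  ← best
The minimum is 39.
One shortest path: Thorn → Upland → Juniper → Dale → Maple → North.

Minimum one-way distance = 39 m.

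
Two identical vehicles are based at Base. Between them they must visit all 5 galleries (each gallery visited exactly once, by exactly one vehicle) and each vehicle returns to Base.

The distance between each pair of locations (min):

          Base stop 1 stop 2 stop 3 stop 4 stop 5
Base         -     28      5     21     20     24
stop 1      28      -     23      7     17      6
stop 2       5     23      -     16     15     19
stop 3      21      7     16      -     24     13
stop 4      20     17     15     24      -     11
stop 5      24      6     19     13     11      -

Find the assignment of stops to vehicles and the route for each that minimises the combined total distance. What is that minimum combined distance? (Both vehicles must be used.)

75 min — the smallest possible combined total.

Try each way of splitting the stops between the two vehicles (each non-empty) and, for each split, find the best tour for each vehicle:
  {stop 1} + {stop 2, stop 3, stop 4, stop 5}: 56 + 65 = 121
  {stop 2} + {stop 1, stop 3, stop 4, stop 5}: 10 + 65 = 75
  {stop 1, stop 2} + {stop 3, stop 4, stop 5}: 56 + 65 = 121
  {stop 3} + {stop 1, stop 2, stop 4, stop 5}: 42 + 65 = 107
  {stop 1, stop 3} + {stop 2, stop 4, stop 5}: 56 + 55 = 111
  {stop 2, stop 3} + {stop 1, stop 4, stop 5}: 42 + 65 = 107
  … (15 splits in total)
Best: vehicle 1 Base → stop 2 → Base = 10; vehicle 2 Base → stop 3 → stop 1 → stop 5 → stop 4 → Base = 65; combined 75.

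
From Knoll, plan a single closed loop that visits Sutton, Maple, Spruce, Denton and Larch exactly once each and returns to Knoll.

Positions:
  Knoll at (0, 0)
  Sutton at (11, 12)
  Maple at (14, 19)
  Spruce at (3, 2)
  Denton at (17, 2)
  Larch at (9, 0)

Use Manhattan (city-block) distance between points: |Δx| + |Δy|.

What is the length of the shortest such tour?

Minimum total distance: 72.

With 5 stops there are 5!/2 = 60 distinct round trips (a route and its reverse cost the same).
Knoll - Sutton - Maple - Spruce - Denton - Larch - Knoll: 23+10+28+14+10+9 = 94
Knoll - Sutton - Maple - Spruce - Larch - Denton - Knoll: 23+10+28+8+10+19 = 98
Knoll - Sutton - Maple - Denton - Spruce - Larch - Knoll: 23+10+20+14+8+9 = 84
Knoll - Sutton - Maple - Denton - Larch - Spruce - Knoll: 23+10+20+10+8+5 = 76
Knoll - Sutton - Maple - Larch - Spruce - Denton - Knoll: 23+10+24+8+14+19 = 98
Knoll - Sutton - Maple - Larch - Denton - Spruce - Knoll: 23+10+24+10+14+5 = 86
Knoll - Sutton - Spruce - Maple - Denton - Larch - Knoll: 23+18+28+20+10+9 = 108
Knoll - Sutton - Spruce - Maple - Larch - Denton - Knoll: 23+18+28+24+10+19 = 122
Knoll - Sutton - Spruce - Denton - Maple - Larch - Knoll: 23+18+14+20+24+9 = 108
Knoll - Sutton - Spruce - Denton - Larch - Maple - Knoll: 23+18+14+10+24+33 = 122
Knoll - Sutton - Spruce - Larch - Maple - Denton - Knoll: 23+18+8+24+20+19 = 112
Knoll - Sutton - Spruce - Larch - Denton - Maple - Knoll: 23+18+8+10+20+33 = 112
Knoll - Sutton - Denton - Maple - Spruce - Larch - Knoll: 23+16+20+28+8+9 = 104
Knoll - Sutton - Denton - Maple - Larch - Spruce - Knoll: 23+16+20+24+8+5 = 96
… (46 more)
Knoll - Spruce - Sutton - Maple - Denton - Larch - Knoll: 5+18+10+20+10+9 = 72  ← best
The minimum is 72.
One optimal route: Knoll → Spruce → Sutton → Maple → Denton → Larch → Knoll (or its reverse).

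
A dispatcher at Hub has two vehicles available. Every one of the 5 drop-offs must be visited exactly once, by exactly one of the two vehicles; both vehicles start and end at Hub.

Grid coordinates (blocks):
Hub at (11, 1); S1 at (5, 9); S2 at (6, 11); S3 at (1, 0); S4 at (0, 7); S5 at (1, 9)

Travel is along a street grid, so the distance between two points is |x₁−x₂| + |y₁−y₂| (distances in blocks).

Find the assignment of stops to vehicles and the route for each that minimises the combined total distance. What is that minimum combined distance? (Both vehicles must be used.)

Try each way of splitting the stops between the two vehicles (each non-empty) and, for each split, find the best tour for each vehicle:
  {S1} + {S2, S3, S4, S5}: 28 + 44 = 72
  {S2} + {S1, S3, S4, S5}: 30 + 40 = 70
  {S1, S2} + {S3, S4, S5}: 32 + 40 = 72
  {S3} + {S1, S2, S4, S5}: 22 + 42 = 64
  {S1, S3} + {S2, S4, S5}: 38 + 42 = 80
  {S2, S3} + {S1, S4, S5}: 42 + 38 = 80
  … (15 splits in total)
Best: vehicle 1 Hub → S3 → Hub = 22; vehicle 2 Hub → S2 → S1 → S5 → S4 → Hub = 42; combined 64.

Minimum combined distance: 64 blocks.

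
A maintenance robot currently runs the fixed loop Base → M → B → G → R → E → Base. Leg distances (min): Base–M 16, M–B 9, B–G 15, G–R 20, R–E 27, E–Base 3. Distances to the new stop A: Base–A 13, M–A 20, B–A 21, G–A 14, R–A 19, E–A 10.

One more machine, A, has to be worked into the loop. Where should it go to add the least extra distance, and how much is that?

Insertion cost between consecutive stops i–j is d(i,A) + d(A,j) − d(i,j):
  between Base and M: 13 + 20 − 16 = 17
  between M and B: 20 + 21 − 9 = 32
  between B and G: 21 + 14 − 15 = 20
  between G and R: 14 + 19 − 20 = 13
  between R and E: 19 + 10 − 27 = 2
  between E and Base: 10 + 13 − 3 = 20
Cheapest insertion is between R and E, adding 2.
New total = 90 + 2 = 92.

+2 min — insert A between R and E.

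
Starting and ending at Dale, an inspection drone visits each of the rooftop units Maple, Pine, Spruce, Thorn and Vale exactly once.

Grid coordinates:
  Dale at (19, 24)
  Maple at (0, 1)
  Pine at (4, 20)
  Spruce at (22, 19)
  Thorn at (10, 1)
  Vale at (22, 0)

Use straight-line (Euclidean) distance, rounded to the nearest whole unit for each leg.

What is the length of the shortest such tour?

There are 60 distinct closed tours to check (reversals are equivalent).
Dale - Maple - Pine - Spruce - Thorn - Vale - Dale: 30+19+18+22+12+24 = 125
Dale - Maple - Pine - Spruce - Vale - Thorn - Dale: 30+19+18+19+12+25 = 123
Dale - Maple - Pine - Thorn - Spruce - Vale - Dale: 30+19+20+22+19+24 = 134
Dale - Maple - Pine - Thorn - Vale - Spruce - Dale: 30+19+20+12+19+6 = 106
Dale - Maple - Pine - Vale - Spruce - Thorn - Dale: 30+19+27+19+22+25 = 142
Dale - Maple - Pine - Vale - Thorn - Spruce - Dale: 30+19+27+12+22+6 = 116
Dale - Maple - Spruce - Pine - Thorn - Vale - Dale: 30+28+18+20+12+24 = 132
Dale - Maple - Spruce - Pine - Vale - Thorn - Dale: 30+28+18+27+12+25 = 140
Dale - Maple - Spruce - Thorn - Pine - Vale - Dale: 30+28+22+20+27+24 = 151
Dale - Maple - Spruce - Thorn - Vale - Pine - Dale: 30+28+22+12+27+16 = 135
Dale - Maple - Spruce - Vale - Pine - Thorn - Dale: 30+28+19+27+20+25 = 149
Dale - Maple - Spruce - Vale - Thorn - Pine - Dale: 30+28+19+12+20+16 = 125
Dale - Maple - Thorn - Pine - Spruce - Vale - Dale: 30+10+20+18+19+24 = 121
Dale - Maple - Thorn - Pine - Vale - Spruce - Dale: 30+10+20+27+19+6 = 112
… (46 more)
Dale - Pine - Maple - Thorn - Vale - Spruce - Dale: 16+19+10+12+19+6 = 82  ← best
The minimum is 82.
One optimal route: Dale → Pine → Maple → Thorn → Vale → Spruce → Dale (or its reverse).

Shortest round trip = 82.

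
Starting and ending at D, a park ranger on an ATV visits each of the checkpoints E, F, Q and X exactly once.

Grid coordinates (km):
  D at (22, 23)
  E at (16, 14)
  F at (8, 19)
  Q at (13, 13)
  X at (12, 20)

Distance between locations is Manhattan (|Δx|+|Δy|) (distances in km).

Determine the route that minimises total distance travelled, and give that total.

D-E-F-Q-X-D: 15+13+11+8+13 = 60
D-E-F-X-Q-D: 15+13+5+8+19 = 60
D-E-Q-F-X-D: 15+4+11+5+13 = 48
D-E-Q-X-F-D: 15+4+8+5+18 = 50
D-E-X-F-Q-D: 15+10+5+11+19 = 60
D-E-X-Q-F-D: 15+10+8+11+18 = 62
D-F-E-Q-X-D: 18+13+4+8+13 = 56
D-F-E-X-Q-D: 18+13+10+8+19 = 68
D-F-Q-E-X-D: 18+11+4+10+13 = 56
D-F-X-E-Q-D: 18+5+10+4+19 = 56
D-Q-E-F-X-D: 19+4+13+5+13 = 54
D-Q-F-E-X-D: 19+11+13+10+13 = 66
The minimum is 48.
One optimal route: D → E → Q → F → X → D (or its reverse).

Minimum total distance: 48 km.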